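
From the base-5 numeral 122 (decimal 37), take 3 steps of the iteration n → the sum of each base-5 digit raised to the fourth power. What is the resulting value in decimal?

37 = (1,2,2)_5 → 1⁴ + 2⁴ + 2⁴ = 1 + 16 + 16 = 33
33 = (1,1,3)_5 → 1⁴ + 1⁴ + 3⁴ = 1 + 1 + 81 = 83
83 = (3,1,3)_5 → 3⁴ + 1⁴ + 3⁴ = 81 + 1 + 81 = 163

163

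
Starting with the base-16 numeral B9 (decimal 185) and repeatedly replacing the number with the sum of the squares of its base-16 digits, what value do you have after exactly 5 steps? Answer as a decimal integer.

200

185 = (11,9)_16 → 11² + 9² = 121 + 81 = 202
202 = (12,10)_16 → 12² + 10² = 144 + 100 = 244
244 = (15,4)_16 → 15² + 4² = 225 + 16 = 241
241 = (15,1)_16 → 15² + 1² = 225 + 1 = 226
226 = (14,2)_16 → 14² + 2² = 196 + 4 = 200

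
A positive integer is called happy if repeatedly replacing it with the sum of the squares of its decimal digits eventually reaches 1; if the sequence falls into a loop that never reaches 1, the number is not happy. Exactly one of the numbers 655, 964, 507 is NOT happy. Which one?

507

655: 655 → 86 → 100 → 1  — reaches 1 (happy)
964: 964 → 133 → 19 → 82 → 68 → 100 → 1  — reaches 1 (happy)
507: 507 → 74 → 65 → 61 → 37 → 58 → 89 → 145 → 42 → 20 → 4 → 16 → 37  — repeats 37 (not happy)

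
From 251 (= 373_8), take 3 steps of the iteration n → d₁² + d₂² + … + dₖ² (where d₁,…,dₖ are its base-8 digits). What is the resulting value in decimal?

5

251 = (3,7,3)_8 → 3² + 7² + 3² = 9 + 49 + 9 = 67
67 = (1,0,3)_8 → 1² + 0² + 3² = 1 + 0 + 9 = 10
10 = (1,2)_8 → 1² + 2² = 1 + 4 = 5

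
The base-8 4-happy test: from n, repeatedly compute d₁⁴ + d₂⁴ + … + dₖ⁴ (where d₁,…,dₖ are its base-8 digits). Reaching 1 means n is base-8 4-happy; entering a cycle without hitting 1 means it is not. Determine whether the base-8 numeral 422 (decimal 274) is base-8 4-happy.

base-8 4-happy

274 = (4,2,2)_8 → 4⁴ + 2⁴ + 2⁴ = 288
288 = (4,4,0)_8 → 4⁴ + 4⁴ + 0⁴ = 512
512 = (1,0,0,0)_8 → 1⁴ + 0⁴ + 0⁴ + 0⁴ = 1  — reached 1.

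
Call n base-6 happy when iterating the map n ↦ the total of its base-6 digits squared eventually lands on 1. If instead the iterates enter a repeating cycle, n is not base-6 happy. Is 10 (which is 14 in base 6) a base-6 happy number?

10 = (1,4)_6 → 1² + 4² = 17
17 = (2,5)_6 → 2² + 5² = 29
29 = (4,5)_6 → 4² + 5² = 41
41 = (1,0,5)_6 → 1² + 0² + 5² = 26
26 = (4,2)_6 → 4² + 2² = 20
20 = (3,2)_6 → 3² + 2² = 13
13 = (2,1)_6 → 2² + 1² = 5
5 = (5)_6 → 5² = 25
25 = (4,1)_6 → 4² + 1² = 17  — 17 already seen; the sequence cycles without reaching 1.

not base-6 happy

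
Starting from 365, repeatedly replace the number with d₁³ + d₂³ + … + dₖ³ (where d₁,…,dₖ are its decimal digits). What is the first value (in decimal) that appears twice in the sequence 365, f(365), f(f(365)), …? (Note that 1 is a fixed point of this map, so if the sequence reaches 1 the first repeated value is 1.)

365 → 3³ + 6³ + 5³ = 27 + 216 + 125 = 368
368 → 3³ + 6³ + 8³ = 27 + 216 + 512 = 755
755 → 7³ + 5³ + 5³ = 343 + 125 + 125 = 593
593 → 5³ + 9³ + 3³ = 125 + 729 + 27 = 881
881 → 8³ + 8³ + 1³ = 512 + 512 + 1 = 1025
1025 → 1³ + 0³ + 2³ + 5³ = 1 + 0 + 8 + 125 = 134
134 → 1³ + 3³ + 4³ = 1 + 27 + 64 = 92
92 → 9³ + 2³ = 729 + 8 = 737
737 → 7³ + 3³ + 7³ = 343 + 27 + 343 = 713
713 → 7³ + 1³ + 3³ = 343 + 1 + 27 = 371
371 → 3³ + 7³ + 1³ = 27 + 343 + 1 = 371  — 371 already appeared earlier.

371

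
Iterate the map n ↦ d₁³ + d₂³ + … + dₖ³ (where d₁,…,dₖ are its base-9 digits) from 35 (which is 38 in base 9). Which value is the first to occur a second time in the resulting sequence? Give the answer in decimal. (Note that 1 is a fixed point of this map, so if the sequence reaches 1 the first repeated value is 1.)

35 = (3,8)_9 → 3³ + 8³ = 539
539 = (6,5,8)_9 → 6³ + 5³ + 8³ = 853
853 = (1,1,4,7)_9 → 1³ + 1³ + 4³ + 7³ = 409
409 = (5,0,4)_9 → 5³ + 0³ + 4³ = 189
189 = (2,3,0)_9 → 2³ + 3³ + 0³ = 35  — 35 already appeared earlier.

35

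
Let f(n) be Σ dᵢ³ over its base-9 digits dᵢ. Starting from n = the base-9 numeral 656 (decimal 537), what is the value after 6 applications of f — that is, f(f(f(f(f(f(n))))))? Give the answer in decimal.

27

537 = (6,5,6)_9 → 557
557 = (6,7,8)_9 → 1071
1071 = (1,4,2,0)_9 → 73
73 = (8,1)_9 → 513
513 = (6,3,0)_9 → 243
243 = (3,0,0)_9 → 27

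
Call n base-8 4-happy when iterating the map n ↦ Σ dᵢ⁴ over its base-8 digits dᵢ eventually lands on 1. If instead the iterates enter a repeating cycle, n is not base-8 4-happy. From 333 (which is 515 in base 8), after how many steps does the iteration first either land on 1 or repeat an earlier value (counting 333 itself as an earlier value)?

333 = (5,1,5)_8 → 5⁴ + 1⁴ + 5⁴ = 1251
1251 = (2,3,4,3)_8 → 2⁴ + 3⁴ + 4⁴ + 3⁴ = 434
434 = (6,6,2)_8 → 6⁴ + 6⁴ + 2⁴ = 2608
2608 = (5,0,6,0)_8 → 5⁴ + 0⁴ + 6⁴ + 0⁴ = 1921
1921 = (3,6,0,1)_8 → 3⁴ + 6⁴ + 0⁴ + 1⁴ = 1378
1378 = (2,5,4,2)_8 → 2⁴ + 5⁴ + 4⁴ + 2⁴ = 913
913 = (1,6,2,1)_8 → 1⁴ + 6⁴ + 2⁴ + 1⁴ = 1314
1314 = (2,4,4,2)_8 → 2⁴ + 4⁴ + 4⁴ + 2⁴ = 544
544 = (1,0,4,0)_8 → 1⁴ + 0⁴ + 4⁴ + 0⁴ = 257
257 = (4,0,1)_8 → 4⁴ + 0⁴ + 1⁴ = 257  — 257 repeats.
That took 10 steps.

10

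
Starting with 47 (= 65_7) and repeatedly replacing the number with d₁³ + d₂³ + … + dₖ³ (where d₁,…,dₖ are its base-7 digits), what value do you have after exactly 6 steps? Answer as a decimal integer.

47 = (6,5)_7 → 6³ + 5³ = 216 + 125 = 341
341 = (6,6,5)_7 → 6³ + 6³ + 5³ = 216 + 216 + 125 = 557
557 = (1,4,2,4)_7 → 1³ + 4³ + 2³ + 4³ = 1 + 64 + 8 + 64 = 137
137 = (2,5,4)_7 → 2³ + 5³ + 4³ = 8 + 125 + 64 = 197
197 = (4,0,1)_7 → 4³ + 0³ + 1³ = 64 + 0 + 1 = 65
65 = (1,2,2)_7 → 1³ + 2³ + 2³ = 1 + 8 + 8 = 17

17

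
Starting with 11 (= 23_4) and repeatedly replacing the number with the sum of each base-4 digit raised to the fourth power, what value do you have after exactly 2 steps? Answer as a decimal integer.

18

11 = (2,3)_4 → 2⁴ + 3⁴ = 97
97 = (1,2,0,1)_4 → 1⁴ + 2⁴ + 0⁴ + 1⁴ = 18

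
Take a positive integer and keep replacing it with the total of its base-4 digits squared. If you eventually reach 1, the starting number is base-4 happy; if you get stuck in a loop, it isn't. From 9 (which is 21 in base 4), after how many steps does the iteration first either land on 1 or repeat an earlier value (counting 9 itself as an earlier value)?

4

9 = (2,1)_4 → 2² + 1² = 5
5 = (1,1)_4 → 1² + 1² = 2
2 = (2)_4 → 2² = 4
4 = (1,0)_4 → 1² + 0² = 1  — reached 1.
That took 4 steps.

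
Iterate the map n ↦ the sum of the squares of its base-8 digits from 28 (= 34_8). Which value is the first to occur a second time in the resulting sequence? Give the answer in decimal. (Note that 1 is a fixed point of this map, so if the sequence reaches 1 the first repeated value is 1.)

25

28 = (3,4)_8 → 3² + 4² = 25
25 = (3,1)_8 → 3² + 1² = 10
10 = (1,2)_8 → 1² + 2² = 5
5 = (5)_8 → 5² = 25  — 25 already appeared earlier.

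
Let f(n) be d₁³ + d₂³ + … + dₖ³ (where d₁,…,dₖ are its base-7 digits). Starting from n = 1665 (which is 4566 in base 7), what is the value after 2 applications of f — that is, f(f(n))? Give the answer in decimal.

1665 = (4,5,6,6)_7 → 4³ + 5³ + 6³ + 6³ = 621
621 = (1,5,4,5)_7 → 1³ + 5³ + 4³ + 5³ = 315

315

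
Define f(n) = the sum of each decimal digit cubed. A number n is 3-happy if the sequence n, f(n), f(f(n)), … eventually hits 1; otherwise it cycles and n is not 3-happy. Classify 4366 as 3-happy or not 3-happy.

4366 → 4³ + 3³ + 6³ + 6³ = 64 + 27 + 216 + 216 = 523
523 → 5³ + 2³ + 3³ = 125 + 8 + 27 = 160
160 → 1³ + 6³ + 0³ = 1 + 216 + 0 = 217
217 → 2³ + 1³ + 7³ = 8 + 1 + 343 = 352
352 → 3³ + 5³ + 2³ = 27 + 125 + 8 = 160  — 160 already seen; the sequence cycles without reaching 1.

not 3-happy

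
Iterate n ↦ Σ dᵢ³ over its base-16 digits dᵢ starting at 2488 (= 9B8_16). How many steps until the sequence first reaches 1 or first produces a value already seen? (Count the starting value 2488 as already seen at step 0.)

15

2488 = (9,11,8)_16 → 9³ + 11³ + 8³ = 2572
2572 = (10,0,12)_16 → 10³ + 0³ + 12³ = 2728
2728 = (10,10,8)_16 → 10³ + 10³ + 8³ = 2512
2512 = (9,13,0)_16 → 9³ + 13³ + 0³ = 2926
2926 = (11,6,14)_16 → 11³ + 6³ + 14³ = 4291
4291 = (1,0,12,3)_16 → 1³ + 0³ + 12³ + 3³ = 1756
1756 = (6,13,12)_16 → 6³ + 13³ + 12³ = 4141
4141 = (1,0,2,13)_16 → 1³ + 0³ + 2³ + 13³ = 2206
2206 = (8,9,14)_16 → 8³ + 9³ + 14³ = 3985
3985 = (15,9,1)_16 → 15³ + 9³ + 1³ = 4105
4105 = (1,0,0,9)_16 → 1³ + 0³ + 0³ + 9³ = 730
730 = (2,13,10)_16 → 2³ + 13³ + 10³ = 3205
3205 = (12,8,5)_16 → 12³ + 8³ + 5³ = 2365
2365 = (9,3,13)_16 → 9³ + 3³ + 13³ = 2953
2953 = (11,8,9)_16 → 11³ + 8³ + 9³ = 2572  — 2572 repeats.
That took 15 steps.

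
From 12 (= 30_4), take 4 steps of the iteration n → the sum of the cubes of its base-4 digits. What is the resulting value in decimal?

9

12 = (3,0)_4 → 3³ + 0³ = 27 + 0 = 27
27 = (1,2,3)_4 → 1³ + 2³ + 3³ = 1 + 8 + 27 = 36
36 = (2,1,0)_4 → 2³ + 1³ + 0³ = 8 + 1 + 0 = 9
9 = (2,1)_4 → 2³ + 1³ = 8 + 1 = 9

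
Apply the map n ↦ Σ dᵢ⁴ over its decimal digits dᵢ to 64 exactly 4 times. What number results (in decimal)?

64 → 6⁴ + 4⁴ = 1552
1552 → 1⁴ + 5⁴ + 5⁴ + 2⁴ = 1267
1267 → 1⁴ + 2⁴ + 6⁴ + 7⁴ = 3714
3714 → 3⁴ + 7⁴ + 1⁴ + 4⁴ = 2739

2739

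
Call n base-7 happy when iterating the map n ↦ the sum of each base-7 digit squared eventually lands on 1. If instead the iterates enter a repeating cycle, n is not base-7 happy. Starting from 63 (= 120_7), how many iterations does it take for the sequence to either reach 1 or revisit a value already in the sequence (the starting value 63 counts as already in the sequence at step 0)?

3

63 = (1,2,0)_7 → 1² + 2² + 0² = 5
5 = (5)_7 → 5² = 25
25 = (3,4)_7 → 3² + 4² = 25  — 25 repeats.
That took 3 steps.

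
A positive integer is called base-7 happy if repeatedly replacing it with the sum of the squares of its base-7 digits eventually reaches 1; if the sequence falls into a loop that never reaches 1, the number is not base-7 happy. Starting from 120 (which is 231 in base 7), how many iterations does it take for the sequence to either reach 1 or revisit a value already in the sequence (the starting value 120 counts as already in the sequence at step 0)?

120 = (2,3,1)_7 → 2² + 3² + 1² = 4 + 9 + 1 = 14
14 = (2,0)_7 → 2² + 0² = 4 + 0 = 4
4 = (4)_7 → 4² = 16
16 = (2,2)_7 → 2² + 2² = 4 + 4 = 8
8 = (1,1)_7 → 1² + 1² = 1 + 1 = 2
2 = (2)_7 → 2² = 4  — 4 repeats.
That took 6 steps.

6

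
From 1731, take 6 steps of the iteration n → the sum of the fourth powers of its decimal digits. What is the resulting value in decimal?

1731 → 1⁴ + 7⁴ + 3⁴ + 1⁴ = 2484
2484 → 2⁴ + 4⁴ + 8⁴ + 4⁴ = 4624
4624 → 4⁴ + 6⁴ + 2⁴ + 4⁴ = 1824
1824 → 1⁴ + 8⁴ + 2⁴ + 4⁴ = 4369
4369 → 4⁴ + 3⁴ + 6⁴ + 9⁴ = 8194
8194 → 8⁴ + 1⁴ + 9⁴ + 4⁴ = 10914

10914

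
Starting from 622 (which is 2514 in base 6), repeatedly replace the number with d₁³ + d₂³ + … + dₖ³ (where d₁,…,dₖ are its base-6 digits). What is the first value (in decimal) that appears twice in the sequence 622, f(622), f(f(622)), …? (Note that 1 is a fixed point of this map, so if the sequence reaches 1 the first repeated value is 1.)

73

622 = (2,5,1,4)_6 → 2³ + 5³ + 1³ + 4³ = 198
198 = (5,3,0)_6 → 5³ + 3³ + 0³ = 152
152 = (4,1,2)_6 → 4³ + 1³ + 2³ = 73
73 = (2,0,1)_6 → 2³ + 0³ + 1³ = 9
9 = (1,3)_6 → 1³ + 3³ = 28
28 = (4,4)_6 → 4³ + 4³ = 128
128 = (3,3,2)_6 → 3³ + 3³ + 2³ = 62
62 = (1,4,2)_6 → 1³ + 4³ + 2³ = 73  — 73 already appeared earlier.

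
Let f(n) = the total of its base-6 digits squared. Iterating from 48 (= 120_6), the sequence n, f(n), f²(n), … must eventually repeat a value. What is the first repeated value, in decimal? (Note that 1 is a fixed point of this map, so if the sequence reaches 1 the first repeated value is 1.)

5

48 = (1,2,0)_6 → 1² + 2² + 0² = 5
5 = (5)_6 → 5² = 25
25 = (4,1)_6 → 4² + 1² = 17
17 = (2,5)_6 → 2² + 5² = 29
29 = (4,5)_6 → 4² + 5² = 41
41 = (1,0,5)_6 → 1² + 0² + 5² = 26
26 = (4,2)_6 → 4² + 2² = 20
20 = (3,2)_6 → 3² + 2² = 13
13 = (2,1)_6 → 2² + 1² = 5  — 5 already appeared earlier.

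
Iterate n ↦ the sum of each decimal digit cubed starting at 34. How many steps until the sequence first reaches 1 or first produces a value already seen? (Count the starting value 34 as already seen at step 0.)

34 → 3³ + 4³ = 27 + 64 = 91
91 → 9³ + 1³ = 729 + 1 = 730
730 → 7³ + 3³ + 0³ = 343 + 27 + 0 = 370
370 → 3³ + 7³ + 0³ = 27 + 343 + 0 = 370  — 370 repeats.
That took 4 steps.

4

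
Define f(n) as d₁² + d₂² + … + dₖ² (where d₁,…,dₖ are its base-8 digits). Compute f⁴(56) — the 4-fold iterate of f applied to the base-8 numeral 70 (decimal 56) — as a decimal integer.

56 = (7,0)_8 → 7² + 0² = 49
49 = (6,1)_8 → 6² + 1² = 37
37 = (4,5)_8 → 4² + 5² = 41
41 = (5,1)_8 → 5² + 1² = 26

26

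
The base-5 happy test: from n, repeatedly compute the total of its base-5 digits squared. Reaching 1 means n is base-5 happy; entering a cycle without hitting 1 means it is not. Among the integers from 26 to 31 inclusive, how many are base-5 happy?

1

26: 26 → 2 → 4 → 16 → 10 → 4  (repeats 4)
27: 27 → 5 → 1  (reaches 1)
28: 28 → 10 → 4 → 16 → 10  (repeats 10)
29: 29 → 17 → 13 → 13  (repeats 13)
30: 30 → 2 → 4 → 16 → 10 → 4  (repeats 4)
31: 31 → 3 → 9 → 17 → 13 → 13  (repeats 13)
base-5 happy: 27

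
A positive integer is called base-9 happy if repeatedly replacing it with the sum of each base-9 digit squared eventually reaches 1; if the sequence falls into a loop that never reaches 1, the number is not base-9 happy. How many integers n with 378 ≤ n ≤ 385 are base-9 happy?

378: 378 → 52 → 74 → 68 → 74  (repeats 74)
379: 379 → 53 → 89 → 65 → 53  (repeats 53)
380: 380 → 56 → 40 → 32 → 34 → 58 → 52 → 74 → 68 → 74  (repeats 74)
381: 381 → 61 → 85 → 17 → 65 → 53 → 89 → 65  (repeats 65)
382: 382 → 68 → 74 → 68  (repeats 68)
383: 383 → 77 → 89 → 65 → 53 → 89  (repeats 89)
384: 384 → 88 → 50 → 50  (repeats 50)
385: 385 → 101 → 9 → 1  (reaches 1)
base-9 happy: 385

1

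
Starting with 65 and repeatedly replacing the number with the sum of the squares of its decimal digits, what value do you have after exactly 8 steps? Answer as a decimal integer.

4

65 → 6² + 5² = 36 + 25 = 61
61 → 6² + 1² = 36 + 1 = 37
37 → 3² + 7² = 9 + 49 = 58
58 → 5² + 8² = 25 + 64 = 89
89 → 8² + 9² = 64 + 81 = 145
145 → 1² + 4² + 5² = 1 + 16 + 25 = 42
42 → 4² + 2² = 16 + 4 = 20
20 → 2² + 0² = 4 + 0 = 4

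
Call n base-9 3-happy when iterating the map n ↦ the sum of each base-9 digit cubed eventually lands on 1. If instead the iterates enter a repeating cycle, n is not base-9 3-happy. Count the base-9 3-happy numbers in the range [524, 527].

524: 524 → 288 → 152 → 856 → 128 → 134 → 638 → 1198 → 470 → 476 → 980 → 540 → 432 → 152  — not base-9 3-happy
525: 525 → 307 → 371 → 197 → 547 → 775 → 127 → 127  — not base-9 3-happy
526: 526 → 344 → 80 → 1024 → 496 → 218 → 232 → 694 → 638 → 1198 → 470 → 476 → 980 → 540 → 432 → 152 → 856 → 128 → 134 → 638  — not base-9 3-happy
527: 527 → 405 → 125 → 577 → 345 → 99 → 9 → 1  — base-9 3-happy
base-9 3-happy: 527

1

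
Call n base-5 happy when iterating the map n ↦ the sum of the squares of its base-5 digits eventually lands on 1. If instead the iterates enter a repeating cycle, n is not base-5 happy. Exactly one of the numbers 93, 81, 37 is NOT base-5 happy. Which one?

93: 93 → 27 → 5 → 1  — reaches 1 (base-5 happy)
81: 81 → 11 → 5 → 1  — reaches 1 (base-5 happy)
37: 37 → 9 → 17 → 13 → 13  — repeats 13 (not base-5 happy)

37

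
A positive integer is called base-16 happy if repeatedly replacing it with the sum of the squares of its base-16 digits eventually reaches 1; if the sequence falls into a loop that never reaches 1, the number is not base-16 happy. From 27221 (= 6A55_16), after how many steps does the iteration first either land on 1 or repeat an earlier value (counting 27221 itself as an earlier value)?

12

27221 = (6,10,5,5)_16 → 6² + 10² + 5² + 5² = 36 + 100 + 25 + 25 = 186
186 = (11,10)_16 → 11² + 10² = 121 + 100 = 221
221 = (13,13)_16 → 13² + 13² = 169 + 169 = 338
338 = (1,5,2)_16 → 1² + 5² + 2² = 1 + 25 + 4 = 30
30 = (1,14)_16 → 1² + 14² = 1 + 196 = 197
197 = (12,5)_16 → 12² + 5² = 144 + 25 = 169
169 = (10,9)_16 → 10² + 9² = 100 + 81 = 181
181 = (11,5)_16 → 11² + 5² = 121 + 25 = 146
146 = (9,2)_16 → 9² + 2² = 81 + 4 = 85
85 = (5,5)_16 → 5² + 5² = 25 + 25 = 50
50 = (3,2)_16 → 3² + 2² = 9 + 4 = 13
13 = (13)_16 → 13² = 169  — 169 repeats.
That took 12 steps.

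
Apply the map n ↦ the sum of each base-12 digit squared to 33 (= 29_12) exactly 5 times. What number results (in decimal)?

33 = (2,9)_12 → 2² + 9² = 85
85 = (7,1)_12 → 7² + 1² = 50
50 = (4,2)_12 → 4² + 2² = 20
20 = (1,8)_12 → 1² + 8² = 65
65 = (5,5)_12 → 5² + 5² = 50

50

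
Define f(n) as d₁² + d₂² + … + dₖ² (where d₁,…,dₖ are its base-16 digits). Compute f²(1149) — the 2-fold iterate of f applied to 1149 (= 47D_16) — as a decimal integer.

1149 = (4,7,13)_16 → 4² + 7² + 13² = 234
234 = (14,10)_16 → 14² + 10² = 296

296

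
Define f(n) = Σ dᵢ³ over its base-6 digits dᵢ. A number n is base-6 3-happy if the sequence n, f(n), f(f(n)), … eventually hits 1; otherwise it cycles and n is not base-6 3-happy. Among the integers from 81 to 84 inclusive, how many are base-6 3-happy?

81: 81 → 36 → 1  — base-6 3-happy
82: 82 → 73 → 9 → 28 → 128 → 62 → 73  — not base-6 3-happy
83: 83 → 134 → 99 → 99  — not base-6 3-happy
84: 84 → 16 → 72 → 8 → 9 → 28 → 128 → 62 → 73 → 9  — not base-6 3-happy
base-6 3-happy: 81

1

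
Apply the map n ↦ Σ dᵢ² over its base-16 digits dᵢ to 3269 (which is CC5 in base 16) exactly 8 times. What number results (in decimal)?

3269 = (12,12,5)_16 → 12² + 12² + 5² = 313
313 = (1,3,9)_16 → 1² + 3² + 9² = 91
91 = (5,11)_16 → 5² + 11² = 146
146 = (9,2)_16 → 9² + 2² = 85
85 = (5,5)_16 → 5² + 5² = 50
50 = (3,2)_16 → 3² + 2² = 13
13 = (13)_16 → 13² = 169
169 = (10,9)_16 → 10² + 9² = 181

181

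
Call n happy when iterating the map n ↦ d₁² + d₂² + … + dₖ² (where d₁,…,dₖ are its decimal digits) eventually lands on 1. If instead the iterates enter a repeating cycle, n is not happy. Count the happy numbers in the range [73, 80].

1

73: 73 → 58 → 89 → 145 → 42 → 20 → 4 → 16 → 37 → 58  (repeats 58)
74: 74 → 65 → 61 → 37 → 58 → 89 → 145 → 42 → 20 → 4 → 16 → 37  (repeats 37)
75: 75 → 74 → 65 → 61 → 37 → 58 → 89 → 145 → 42 → 20 → 4 → 16 → 37  (repeats 37)
76: 76 → 85 → 89 → 145 → 42 → 20 → 4 → 16 → 37 → 58 → 89  (repeats 89)
77: 77 → 98 → 145 → 42 → 20 → 4 → 16 → 37 → 58 → 89 → 145  (repeats 145)
78: 78 → 113 → 11 → 2 → 4 → 16 → 37 → 58 → 89 → 145 → 42 → 20 → 4  (repeats 4)
79: 79 → 130 → 10 → 1  (reaches 1)
80: 80 → 64 → 52 → 29 → 85 → 89 → 145 → 42 → 20 → 4 → 16 → 37 → 58 → 89  (repeats 89)
happy: 79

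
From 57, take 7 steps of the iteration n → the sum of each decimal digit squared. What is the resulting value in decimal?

57 → 5² + 7² = 74
74 → 7² + 4² = 65
65 → 6² + 5² = 61
61 → 6² + 1² = 37
37 → 3² + 7² = 58
58 → 5² + 8² = 89
89 → 8² + 9² = 145

145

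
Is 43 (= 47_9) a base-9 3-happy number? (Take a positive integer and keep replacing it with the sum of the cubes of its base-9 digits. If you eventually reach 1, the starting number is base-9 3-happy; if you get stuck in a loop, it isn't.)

not base-9 3-happy

43 = (4,7)_9 → 4³ + 7³ = 64 + 343 = 407
407 = (5,0,2)_9 → 5³ + 0³ + 2³ = 125 + 0 + 8 = 133
133 = (1,5,7)_9 → 1³ + 5³ + 7³ = 1 + 125 + 343 = 469
469 = (5,7,1)_9 → 5³ + 7³ + 1³ = 125 + 343 + 1 = 469  — 469 already seen; the sequence cycles without reaching 1.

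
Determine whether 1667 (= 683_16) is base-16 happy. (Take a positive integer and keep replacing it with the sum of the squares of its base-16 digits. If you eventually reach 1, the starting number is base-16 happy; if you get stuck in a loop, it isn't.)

not base-16 happy

1667 = (6,8,3)_16 → 6² + 8² + 3² = 109
109 = (6,13)_16 → 6² + 13² = 205
205 = (12,13)_16 → 12² + 13² = 313
313 = (1,3,9)_16 → 1² + 3² + 9² = 91
91 = (5,11)_16 → 5² + 11² = 146
146 = (9,2)_16 → 9² + 2² = 85
85 = (5,5)_16 → 5² + 5² = 50
50 = (3,2)_16 → 3² + 2² = 13
13 = (13)_16 → 13² = 169
169 = (10,9)_16 → 10² + 9² = 181
181 = (11,5)_16 → 11² + 5² = 146  — 146 already seen; the sequence cycles without reaching 1.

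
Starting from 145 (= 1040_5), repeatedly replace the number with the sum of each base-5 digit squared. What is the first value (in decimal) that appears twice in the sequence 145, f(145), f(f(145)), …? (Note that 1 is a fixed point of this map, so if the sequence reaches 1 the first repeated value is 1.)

13

145 = (1,0,4,0)_5 → 1² + 0² + 4² + 0² = 1 + 0 + 16 + 0 = 17
17 = (3,2)_5 → 3² + 2² = 9 + 4 = 13
13 = (2,3)_5 → 2² + 3² = 4 + 9 = 13  — 13 already appeared earlier.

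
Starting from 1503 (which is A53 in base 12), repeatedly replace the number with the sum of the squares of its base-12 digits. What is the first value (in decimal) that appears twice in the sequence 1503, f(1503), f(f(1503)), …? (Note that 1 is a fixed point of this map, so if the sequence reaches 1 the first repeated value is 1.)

125

1503 = (10,5,3)_12 → 10² + 5² + 3² = 134
134 = (11,2)_12 → 11² + 2² = 125
125 = (10,5)_12 → 10² + 5² = 125  — 125 already appeared earlier.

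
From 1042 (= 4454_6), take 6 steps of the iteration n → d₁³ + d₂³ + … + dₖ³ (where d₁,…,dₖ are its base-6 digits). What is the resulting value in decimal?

28

1042 = (4,4,5,4)_6 → 317
317 = (1,2,4,5)_6 → 198
198 = (5,3,0)_6 → 152
152 = (4,1,2)_6 → 73
73 = (2,0,1)_6 → 9
9 = (1,3)_6 → 28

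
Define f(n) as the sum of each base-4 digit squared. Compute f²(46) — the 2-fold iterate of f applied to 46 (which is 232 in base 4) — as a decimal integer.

2

46 = (2,3,2)_4 → 2² + 3² + 2² = 17
17 = (1,0,1)_4 → 1² + 0² + 1² = 2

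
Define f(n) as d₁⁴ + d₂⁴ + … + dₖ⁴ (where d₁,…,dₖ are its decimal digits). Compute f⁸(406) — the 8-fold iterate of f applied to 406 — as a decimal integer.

882

406 → 4⁴ + 0⁴ + 6⁴ = 1552
1552 → 1⁴ + 5⁴ + 5⁴ + 2⁴ = 1267
1267 → 1⁴ + 2⁴ + 6⁴ + 7⁴ = 3714
3714 → 3⁴ + 7⁴ + 1⁴ + 4⁴ = 2739
2739 → 2⁴ + 7⁴ + 3⁴ + 9⁴ = 9059
9059 → 9⁴ + 0⁴ + 5⁴ + 9⁴ = 13747
13747 → 1⁴ + 3⁴ + 7⁴ + 4⁴ + 7⁴ = 5140
5140 → 5⁴ + 1⁴ + 4⁴ + 0⁴ = 882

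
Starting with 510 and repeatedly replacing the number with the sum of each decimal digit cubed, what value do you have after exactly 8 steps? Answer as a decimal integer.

510 → 5³ + 1³ + 0³ = 125 + 1 + 0 = 126
126 → 1³ + 2³ + 6³ = 1 + 8 + 216 = 225
225 → 2³ + 2³ + 5³ = 8 + 8 + 125 = 141
141 → 1³ + 4³ + 1³ = 1 + 64 + 1 = 66
66 → 6³ + 6³ = 216 + 216 = 432
432 → 4³ + 3³ + 2³ = 64 + 27 + 8 = 99
99 → 9³ + 9³ = 729 + 729 = 1458
1458 → 1³ + 4³ + 5³ + 8³ = 1 + 64 + 125 + 512 = 702

702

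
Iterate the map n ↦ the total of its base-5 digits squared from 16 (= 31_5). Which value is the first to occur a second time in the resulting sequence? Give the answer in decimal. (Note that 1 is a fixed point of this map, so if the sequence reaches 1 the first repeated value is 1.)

16 = (3,1)_5 → 3² + 1² = 10
10 = (2,0)_5 → 2² + 0² = 4
4 = (4)_5 → 4² = 16  — 16 already appeared earlier.

16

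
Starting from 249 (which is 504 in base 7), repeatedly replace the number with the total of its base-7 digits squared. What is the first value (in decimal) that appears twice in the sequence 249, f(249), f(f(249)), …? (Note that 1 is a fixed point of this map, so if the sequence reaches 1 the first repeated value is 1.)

249 = (5,0,4)_7 → 5² + 0² + 4² = 41
41 = (5,6)_7 → 5² + 6² = 61
61 = (1,1,5)_7 → 1² + 1² + 5² = 27
27 = (3,6)_7 → 3² + 6² = 45
45 = (6,3)_7 → 6² + 3² = 45  — 45 already appeared earlier.

45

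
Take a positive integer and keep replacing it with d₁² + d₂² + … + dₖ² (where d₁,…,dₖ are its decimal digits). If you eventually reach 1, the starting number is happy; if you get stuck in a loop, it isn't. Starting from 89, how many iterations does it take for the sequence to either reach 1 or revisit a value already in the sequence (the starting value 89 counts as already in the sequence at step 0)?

8

89 → 145
145 → 42
42 → 20
20 → 4
4 → 16
16 → 37
37 → 58
58 → 89  — 89 repeats.
That took 8 steps.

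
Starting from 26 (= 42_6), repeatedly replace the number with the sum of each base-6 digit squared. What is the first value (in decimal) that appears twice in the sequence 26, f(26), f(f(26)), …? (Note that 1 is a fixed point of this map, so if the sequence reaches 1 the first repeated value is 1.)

26

26 = (4,2)_6 → 4² + 2² = 16 + 4 = 20
20 = (3,2)_6 → 3² + 2² = 9 + 4 = 13
13 = (2,1)_6 → 2² + 1² = 4 + 1 = 5
5 = (5)_6 → 5² = 25
25 = (4,1)_6 → 4² + 1² = 16 + 1 = 17
17 = (2,5)_6 → 2² + 5² = 4 + 25 = 29
29 = (4,5)_6 → 4² + 5² = 16 + 25 = 41
41 = (1,0,5)_6 → 1² + 0² + 5² = 1 + 0 + 25 = 26  — 26 already appeared earlier.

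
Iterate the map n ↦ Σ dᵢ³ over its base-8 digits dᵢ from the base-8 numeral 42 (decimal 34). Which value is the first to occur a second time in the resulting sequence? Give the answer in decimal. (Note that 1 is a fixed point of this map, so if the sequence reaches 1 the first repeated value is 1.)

34 = (4,2)_8 → 4³ + 2³ = 64 + 8 = 72
72 = (1,1,0)_8 → 1³ + 1³ + 0³ = 1 + 1 + 0 = 2
2 = (2)_8 → 2³ = 8
8 = (1,0)_8 → 1³ + 0³ = 1 + 0 = 1  — reached the fixed point 1.
1 → 1, so 1 is the first repeated value.

1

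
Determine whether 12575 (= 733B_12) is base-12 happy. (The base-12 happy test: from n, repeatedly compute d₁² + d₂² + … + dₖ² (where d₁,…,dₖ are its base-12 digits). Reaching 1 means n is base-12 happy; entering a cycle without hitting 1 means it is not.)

not base-12 happy

12575 = (7,3,3,11)_12 → 188
188 = (1,3,8)_12 → 74
74 = (6,2)_12 → 40
40 = (3,4)_12 → 25
25 = (2,1)_12 → 5
5 = (5)_12 → 25  — 25 already seen; the sequence cycles without reaching 1.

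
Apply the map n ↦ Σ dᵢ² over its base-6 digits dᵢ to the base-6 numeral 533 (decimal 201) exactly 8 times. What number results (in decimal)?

201 = (5,3,3)_6 → 43
43 = (1,1,1)_6 → 3
3 = (3)_6 → 9
9 = (1,3)_6 → 10
10 = (1,4)_6 → 17
17 = (2,5)_6 → 29
29 = (4,5)_6 → 41
41 = (1,0,5)_6 → 26

26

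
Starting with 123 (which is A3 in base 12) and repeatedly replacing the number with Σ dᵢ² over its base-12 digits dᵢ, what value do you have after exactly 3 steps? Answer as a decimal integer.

123 = (10,3)_12 → 10² + 3² = 100 + 9 = 109
109 = (9,1)_12 → 9² + 1² = 81 + 1 = 82
82 = (6,10)_12 → 6² + 10² = 36 + 100 = 136

136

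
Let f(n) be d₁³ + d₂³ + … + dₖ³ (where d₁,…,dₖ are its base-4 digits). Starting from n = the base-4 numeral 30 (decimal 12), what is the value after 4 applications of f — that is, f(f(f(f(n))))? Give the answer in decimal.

12 = (3,0)_4 → 3³ + 0³ = 27
27 = (1,2,3)_4 → 1³ + 2³ + 3³ = 36
36 = (2,1,0)_4 → 2³ + 1³ + 0³ = 9
9 = (2,1)_4 → 2³ + 1³ = 9

9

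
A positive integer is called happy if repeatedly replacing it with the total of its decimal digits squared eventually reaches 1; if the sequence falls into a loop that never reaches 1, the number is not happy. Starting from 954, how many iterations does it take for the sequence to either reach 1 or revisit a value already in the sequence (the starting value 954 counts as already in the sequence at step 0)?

954 → 9² + 5² + 4² = 81 + 25 + 16 = 122
122 → 1² + 2² + 2² = 1 + 4 + 4 = 9
9 → 9² = 81
81 → 8² + 1² = 64 + 1 = 65
65 → 6² + 5² = 36 + 25 = 61
61 → 6² + 1² = 36 + 1 = 37
37 → 3² + 7² = 9 + 49 = 58
58 → 5² + 8² = 25 + 64 = 89
89 → 8² + 9² = 64 + 81 = 145
145 → 1² + 4² + 5² = 1 + 16 + 25 = 42
42 → 4² + 2² = 16 + 4 = 20
20 → 2² + 0² = 4 + 0 = 4
4 → 4² = 16
16 → 1² + 6² = 1 + 36 = 37  — 37 repeats.
That took 14 steps.

14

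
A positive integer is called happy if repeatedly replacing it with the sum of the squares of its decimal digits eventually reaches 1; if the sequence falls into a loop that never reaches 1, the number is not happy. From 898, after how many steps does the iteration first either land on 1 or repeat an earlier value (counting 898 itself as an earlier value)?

898 → 8² + 9² + 8² = 64 + 81 + 64 = 209
209 → 2² + 0² + 9² = 4 + 0 + 81 = 85
85 → 8² + 5² = 64 + 25 = 89
89 → 8² + 9² = 64 + 81 = 145
145 → 1² + 4² + 5² = 1 + 16 + 25 = 42
42 → 4² + 2² = 16 + 4 = 20
20 → 2² + 0² = 4 + 0 = 4
4 → 4² = 16
16 → 1² + 6² = 1 + 36 = 37
37 → 3² + 7² = 9 + 49 = 58
58 → 5² + 8² = 25 + 64 = 89  — 89 repeats.
That took 11 steps.

11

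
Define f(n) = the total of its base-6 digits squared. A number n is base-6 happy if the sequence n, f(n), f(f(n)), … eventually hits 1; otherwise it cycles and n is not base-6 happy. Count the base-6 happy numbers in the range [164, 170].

1

164: 164 → 29 → 41 → 26 → 20 → 13 → 5 → 25 → 17 → 29  (repeats 29)
165: 165 → 34 → 41 → 26 → 20 → 13 → 5 → 25 → 17 → 29 → 41  (repeats 41)
166: 166 → 41 → 26 → 20 → 13 → 5 → 25 → 17 → 29 → 41  (repeats 41)
167: 167 → 50 → 9 → 10 → 17 → 29 → 41 → 26 → 20 → 13 → 5 → 25 → 17  (repeats 17)
168: 168 → 32 → 29 → 41 → 26 → 20 → 13 → 5 → 25 → 17 → 29  (repeats 29)
169: 169 → 33 → 34 → 41 → 26 → 20 → 13 → 5 → 25 → 17 → 29 → 41  (repeats 41)
170: 170 → 36 → 1  (reaches 1)
base-6 happy: 170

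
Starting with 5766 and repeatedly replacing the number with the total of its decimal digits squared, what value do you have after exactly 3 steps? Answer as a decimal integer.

5766 → 5² + 7² + 6² + 6² = 25 + 49 + 36 + 36 = 146
146 → 1² + 4² + 6² = 1 + 16 + 36 = 53
53 → 5² + 3² = 25 + 9 = 34

34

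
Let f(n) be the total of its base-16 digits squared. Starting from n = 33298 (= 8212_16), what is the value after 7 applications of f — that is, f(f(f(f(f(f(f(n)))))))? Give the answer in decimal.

33298 = (8,2,1,2)_16 → 8² + 2² + 1² + 2² = 73
73 = (4,9)_16 → 4² + 9² = 97
97 = (6,1)_16 → 6² + 1² = 37
37 = (2,5)_16 → 2² + 5² = 29
29 = (1,13)_16 → 1² + 13² = 170
170 = (10,10)_16 → 10² + 10² = 200
200 = (12,8)_16 → 12² + 8² = 208

208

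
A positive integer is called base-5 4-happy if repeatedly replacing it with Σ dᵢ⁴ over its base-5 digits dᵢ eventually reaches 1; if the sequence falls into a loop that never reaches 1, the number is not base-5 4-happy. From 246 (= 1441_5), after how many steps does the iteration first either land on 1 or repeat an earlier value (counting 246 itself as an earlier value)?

6

246 = (1,4,4,1)_5 → 514
514 = (4,0,2,4)_5 → 528
528 = (4,1,0,3)_5 → 338
338 = (2,3,2,3)_5 → 194
194 = (1,2,3,4)_5 → 354
354 = (2,4,0,4)_5 → 528  — 528 repeats.
That took 6 steps.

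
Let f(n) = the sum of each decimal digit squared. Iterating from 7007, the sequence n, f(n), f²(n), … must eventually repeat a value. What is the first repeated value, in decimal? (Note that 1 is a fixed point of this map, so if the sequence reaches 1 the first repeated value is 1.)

145

7007 → 98
98 → 145
145 → 42
42 → 20
20 → 4
4 → 16
16 → 37
37 → 58
58 → 89
89 → 145  — 145 already appeared earlier.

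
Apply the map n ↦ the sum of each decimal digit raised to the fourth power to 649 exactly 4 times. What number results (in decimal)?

649 → 6⁴ + 4⁴ + 9⁴ = 1296 + 256 + 6561 = 8113
8113 → 8⁴ + 1⁴ + 1⁴ + 3⁴ = 4096 + 1 + 1 + 81 = 4179
4179 → 4⁴ + 1⁴ + 7⁴ + 9⁴ = 256 + 1 + 2401 + 6561 = 9219
9219 → 9⁴ + 2⁴ + 1⁴ + 9⁴ = 6561 + 16 + 1 + 6561 = 13139

13139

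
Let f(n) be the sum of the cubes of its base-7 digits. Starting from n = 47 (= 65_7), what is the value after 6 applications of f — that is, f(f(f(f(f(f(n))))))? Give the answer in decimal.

17

47 = (6,5)_7 → 341
341 = (6,6,5)_7 → 557
557 = (1,4,2,4)_7 → 137
137 = (2,5,4)_7 → 197
197 = (4,0,1)_7 → 65
65 = (1,2,2)_7 → 17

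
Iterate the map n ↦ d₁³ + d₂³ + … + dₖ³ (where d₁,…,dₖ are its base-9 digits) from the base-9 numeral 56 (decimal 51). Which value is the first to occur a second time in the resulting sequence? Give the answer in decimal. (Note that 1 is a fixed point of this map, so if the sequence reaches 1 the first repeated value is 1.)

51 = (5,6)_9 → 5³ + 6³ = 341
341 = (4,1,8)_9 → 4³ + 1³ + 8³ = 577
577 = (7,1,1)_9 → 7³ + 1³ + 1³ = 345
345 = (4,2,3)_9 → 4³ + 2³ + 3³ = 99
99 = (1,2,0)_9 → 1³ + 2³ + 0³ = 9
9 = (1,0)_9 → 1³ + 0³ = 1  — reached the fixed point 1.
1 → 1, so 1 is the first repeated value.

1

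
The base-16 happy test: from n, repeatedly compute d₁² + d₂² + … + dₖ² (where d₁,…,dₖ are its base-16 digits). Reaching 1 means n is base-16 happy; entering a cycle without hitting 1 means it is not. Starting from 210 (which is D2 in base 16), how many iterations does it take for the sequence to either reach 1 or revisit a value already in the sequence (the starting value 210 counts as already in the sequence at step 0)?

210 = (13,2)_16 → 13² + 2² = 173
173 = (10,13)_16 → 10² + 13² = 269
269 = (1,0,13)_16 → 1² + 0² + 13² = 170
170 = (10,10)_16 → 10² + 10² = 200
200 = (12,8)_16 → 12² + 8² = 208
208 = (13,0)_16 → 13² + 0² = 169
169 = (10,9)_16 → 10² + 9² = 181
181 = (11,5)_16 → 11² + 5² = 146
146 = (9,2)_16 → 9² + 2² = 85
85 = (5,5)_16 → 5² + 5² = 50
50 = (3,2)_16 → 3² + 2² = 13
13 = (13)_16 → 13² = 169  — 169 repeats.
That took 12 steps.

12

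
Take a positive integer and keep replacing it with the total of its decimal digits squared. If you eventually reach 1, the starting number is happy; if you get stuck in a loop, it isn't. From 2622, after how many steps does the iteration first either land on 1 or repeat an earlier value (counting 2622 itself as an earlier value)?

15

2622 → 2² + 6² + 2² + 2² = 4 + 36 + 4 + 4 = 48
48 → 4² + 8² = 16 + 64 = 80
80 → 8² + 0² = 64 + 0 = 64
64 → 6² + 4² = 36 + 16 = 52
52 → 5² + 2² = 25 + 4 = 29
29 → 2² + 9² = 4 + 81 = 85
85 → 8² + 5² = 64 + 25 = 89
89 → 8² + 9² = 64 + 81 = 145
145 → 1² + 4² + 5² = 1 + 16 + 25 = 42
42 → 4² + 2² = 16 + 4 = 20
20 → 2² + 0² = 4 + 0 = 4
4 → 4² = 16
16 → 1² + 6² = 1 + 36 = 37
37 → 3² + 7² = 9 + 49 = 58
58 → 5² + 8² = 25 + 64 = 89  — 89 repeats.
That took 15 steps.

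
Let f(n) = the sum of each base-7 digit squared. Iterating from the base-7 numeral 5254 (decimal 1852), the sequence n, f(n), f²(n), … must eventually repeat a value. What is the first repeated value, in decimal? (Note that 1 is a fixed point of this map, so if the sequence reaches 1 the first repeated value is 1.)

10

1852 = (5,2,5,4)_7 → 5² + 2² + 5² + 4² = 25 + 4 + 25 + 16 = 70
70 = (1,3,0)_7 → 1² + 3² + 0² = 1 + 9 + 0 = 10
10 = (1,3)_7 → 1² + 3² = 1 + 9 = 10  — 10 already appeared earlier.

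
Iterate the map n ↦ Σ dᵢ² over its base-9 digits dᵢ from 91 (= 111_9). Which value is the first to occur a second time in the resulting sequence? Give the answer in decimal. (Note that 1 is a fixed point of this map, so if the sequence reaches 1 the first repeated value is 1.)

1

91 = (1,1,1)_9 → 3
3 = (3)_9 → 9
9 = (1,0)_9 → 1  — reached the fixed point 1.
1 → 1, so 1 is the first repeated value.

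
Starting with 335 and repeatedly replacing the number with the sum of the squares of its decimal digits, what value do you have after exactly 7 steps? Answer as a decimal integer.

42

335 → 3² + 3² + 5² = 43
43 → 4² + 3² = 25
25 → 2² + 5² = 29
29 → 2² + 9² = 85
85 → 8² + 5² = 89
89 → 8² + 9² = 145
145 → 1² + 4² + 5² = 42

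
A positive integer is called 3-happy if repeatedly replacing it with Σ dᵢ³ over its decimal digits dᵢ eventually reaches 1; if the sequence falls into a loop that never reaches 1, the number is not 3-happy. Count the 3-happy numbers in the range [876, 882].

1

876: 876 → 1071 → 345 → 216 → 225 → 141 → 66 → 432 → 99 → 1458 → 702 → 351 → 153 → 153  — not 3-happy
877: 877 → 1198 → 1243 → 100 → 1  — 3-happy
878: 878 → 1367 → 587 → 980 → 1241 → 74 → 407 → 407  — not 3-happy
879: 879 → 1584 → 702 → 351 → 153 → 153  — not 3-happy
880: 880 → 1024 → 73 → 370 → 370  — not 3-happy
881: 881 → 1025 → 134 → 92 → 737 → 713 → 371 → 371  — not 3-happy
882: 882 → 1032 → 36 → 243 → 99 → 1458 → 702 → 351 → 153 → 153  — not 3-happy
3-happy: 877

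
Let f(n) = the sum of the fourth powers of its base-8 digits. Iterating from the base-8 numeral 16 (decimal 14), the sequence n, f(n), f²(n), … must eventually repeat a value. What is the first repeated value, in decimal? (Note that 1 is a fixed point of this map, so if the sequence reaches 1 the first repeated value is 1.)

14 = (1,6)_8 → 1297
1297 = (2,4,2,1)_8 → 289
289 = (4,4,1)_8 → 513
513 = (1,0,0,1)_8 → 2
2 = (2)_8 → 16
16 = (2,0)_8 → 16  — 16 already appeared earlier.

16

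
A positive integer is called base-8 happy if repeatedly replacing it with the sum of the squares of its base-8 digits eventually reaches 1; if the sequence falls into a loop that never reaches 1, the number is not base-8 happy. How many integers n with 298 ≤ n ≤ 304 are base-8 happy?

298: 298 → 45 → 50 → 40 → 25 → 10 → 5 → 25  (repeats 25)
299: 299 → 50 → 40 → 25 → 10 → 5 → 25  (repeats 25)
300: 300 → 57 → 50 → 40 → 25 → 10 → 5 → 25  (repeats 25)
301: 301 → 66 → 5 → 25 → 10 → 5  (repeats 5)
302: 302 → 77 → 27 → 18 → 8 → 1  (reaches 1)
303: 303 → 90 → 14 → 37 → 41 → 26 → 13 → 26  (repeats 26)
304: 304 → 52 → 52  (repeats 52)
base-8 happy: 302

1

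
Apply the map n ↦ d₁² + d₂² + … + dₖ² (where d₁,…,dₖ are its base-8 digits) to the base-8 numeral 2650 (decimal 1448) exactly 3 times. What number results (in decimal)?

1448 = (2,6,5,0)_8 → 2² + 6² + 5² + 0² = 4 + 36 + 25 + 0 = 65
65 = (1,0,1)_8 → 1² + 0² + 1² = 1 + 0 + 1 = 2
2 = (2)_8 → 2² = 4

4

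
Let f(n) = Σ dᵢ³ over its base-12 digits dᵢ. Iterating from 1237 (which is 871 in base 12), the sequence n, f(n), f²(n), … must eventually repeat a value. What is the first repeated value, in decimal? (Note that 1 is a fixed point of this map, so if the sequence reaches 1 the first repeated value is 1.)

1

1237 = (8,7,1)_12 → 8³ + 7³ + 1³ = 856
856 = (5,11,4)_12 → 5³ + 11³ + 4³ = 1520
1520 = (10,6,8)_12 → 10³ + 6³ + 8³ = 1728
1728 = (1,0,0,0)_12 → 1³ + 0³ + 0³ + 0³ = 1  — reached the fixed point 1.
1 → 1, so 1 is the first repeated value.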